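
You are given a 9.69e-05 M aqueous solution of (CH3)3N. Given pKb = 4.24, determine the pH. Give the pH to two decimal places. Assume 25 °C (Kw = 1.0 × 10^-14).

pH = 9.71

(CH3)3N + H2O ⇌ (CH3)3NH+ + OH-
Kb = 10^(−4.24) = 5.75 × 10^-5
Kb = x²/(9.69e-05 − x) = 5.75 × 10^-5
Here C₀/Kb ≈ 1.69, so the small-x approximation fails. Use the quadratic:
x = (−Kb + √(Kb² + 4·Kb·C₀))/2 = 5.12 × 10^-5 M
pOH = 4.29, so pH = 14.00 − pOH = 9.71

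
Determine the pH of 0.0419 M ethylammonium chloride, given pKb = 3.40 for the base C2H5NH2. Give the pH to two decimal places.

C2H5NH3+ is the conjugate acid of the weak base C2H5NH2.
Kb = 10^(−3.40) = 3.98 × 10^-4
Ka = Kw/Kb = 1.0×10^-14 / 3.98 × 10^-4 = 2.51 × 10^-11
From the ICE table, Ka = [H+]²/(0.0419 − [H+]) = 2.51 × 10^-11.
Assume [H+] ≪ 0.0419: [H+] ≈ √(2.51 × 10^-11 × 0.0419) = 1.03 × 10^-6 M
([H+]/C₀ = 0.0024% < 5%, so the approximation holds.)
pH = −log(1.03 × 10^-6) = 5.99

pH = 5.99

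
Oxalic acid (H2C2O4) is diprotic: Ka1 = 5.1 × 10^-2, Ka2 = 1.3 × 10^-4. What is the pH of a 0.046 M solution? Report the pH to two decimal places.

pH = 1.53

Since Ka1 ≫ Ka2, the first ionization dominates [H+].
Ka1 = x²/(0.046 − x) = 5.1 × 10^-2
Solving the quadratic: x = (−Ka1 + √(Ka1² + 4·Ka1·C₀))/2 = 2.92 × 10^-2 M
pH = −log(2.92 × 10^-2) = 1.53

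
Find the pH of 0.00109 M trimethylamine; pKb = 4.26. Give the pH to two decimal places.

pH = 10.34

(CH3)3N + H2O ⇌ (CH3)3NH+ + OH-
Kb = 10^(−4.26) = 5.50 × 10^-5
Kb = [OH-]²/(0.00109 − [OH-]) = 5.50 × 10^-5
[OH-] is not negligible relative to C₀; solve [OH-]² + 5.5e-05·[OH-] − 6e-08 = 0.
[OH-] = [−5.5e-05 + √(5.5e-05² + 2.4e-07)]/2 = 2.19 × 10^-4 M
pOH = 3.66, so pH = 14.00 − pOH = 10.34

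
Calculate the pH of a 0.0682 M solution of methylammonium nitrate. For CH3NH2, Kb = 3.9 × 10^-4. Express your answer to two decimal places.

pH = 5.88

CH3NH3+ is the conjugate acid of the weak base CH3NH2.
Ka = Kw/Kb = 1.0×10^-14 / 3.9 × 10^-4 = 2.56 × 10^-11
Let x = [H+] at equilibrium. Ka = x²/(0.0682 − x).
Assume x ≪ 0.0682: x ≈ √(2.56 × 10^-11 × 0.0682) = 1.32 × 10^-6 M
pH = −log(1.32 × 10^-6) = 5.88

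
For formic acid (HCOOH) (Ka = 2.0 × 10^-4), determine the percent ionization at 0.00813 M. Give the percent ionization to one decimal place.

14.5%

HCOOH ⇌ HCOO- + H+; let x = [H+] at equilibrium.
Ka = x²/(C₀ − x); solving the quadratic gives x = 1.18 × 10^-3 M.
% ionization = x/C₀ × 100% = 1.18 × 10^-3/0.00813 × 100% = 14.5%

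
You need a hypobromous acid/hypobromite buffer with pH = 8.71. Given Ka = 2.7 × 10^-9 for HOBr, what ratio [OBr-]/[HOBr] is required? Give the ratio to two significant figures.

pKa = -log(2.7 × 10^-9) = 8.569
pH = pKa + log(r) ⇒ log(r) = 8.71 − 8.569 = +0.141
r = [OBr-]/[HOBr] = 10^(+0.141) = 1.38

ratio = 1.4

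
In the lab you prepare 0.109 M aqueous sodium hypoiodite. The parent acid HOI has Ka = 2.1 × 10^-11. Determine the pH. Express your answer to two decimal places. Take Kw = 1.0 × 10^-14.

OI- is the conjugate base of the weak acid HOI.
Kb = Kw/Ka = 1.0×10^-14 / 2.1 × 10^-11 = 4.76 × 10^-4
From the ICE table, Kb = x²/(0.109 − x) = 4.76 × 10^-4.
The 5% rule fails; solving x² + Kb·x − Kb·C₀ = 0 exactly:
x = [−0.000476 + √(0.000476² + 0.000208)]/2 = 6.97 × 10^-3 M
pOH = 2.16, so pH = 14.00 − pOH = 11.84

pH = 11.84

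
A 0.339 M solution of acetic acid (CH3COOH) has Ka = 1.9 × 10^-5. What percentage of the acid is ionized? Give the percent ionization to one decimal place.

CH3COOH ⇌ CH3COO- + H+; let x = [H+] at equilibrium.
x ≈ √(Ka·C₀) = √(1.9 × 10^-5 × 0.339) = 2.54 × 10^-3 M
Fraction ionized = 2.54 × 10^-3 / 0.339 = 0.0075 → 0.7%

0.7%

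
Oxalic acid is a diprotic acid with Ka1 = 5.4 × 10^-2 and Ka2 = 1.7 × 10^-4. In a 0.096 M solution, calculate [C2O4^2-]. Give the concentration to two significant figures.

1.7 × 10^-4 M

First ionization gives [H+] ≈ [HC2O4-] = 4.99 × 10^-2 M.
Second step: Ka2 = [H+][C2O4^2-]/[HC2O4-] ≈ [C2O4^2-] (since [H+] ≈ [HC2O4-]).
So [C2O4^2-] ≈ Ka2.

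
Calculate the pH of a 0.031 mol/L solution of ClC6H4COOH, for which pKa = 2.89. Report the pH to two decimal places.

ClC6H4COOH ⇌ ClC6H4COO- + H+
Ka = 10^(−2.89) = 1.29 × 10^-3
Ka = [H+]²/(0.031 − [H+]) = 1.29 × 10^-3
Here C₀/Ka ≈ 24, so the small-[H+] approximation fails. Use the quadratic:
[H+] = (−Ka + √(Ka² + 4·Ka·C₀))/2 = 5.71 × 10^-3 M
pH = −log(5.71 × 10^-3) = 2.24

pH = 2.24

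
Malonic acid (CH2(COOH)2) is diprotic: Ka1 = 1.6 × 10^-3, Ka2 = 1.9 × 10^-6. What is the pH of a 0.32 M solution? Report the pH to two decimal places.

Ka1 ≫ Ka2, so treat the first dissociation as the only significant source of H+.
Ka1 = x²/(0.32 − x) = 1.6 × 10^-3
Solving the quadratic: x = (−Ka1 + √(Ka1² + 4·Ka1·C₀))/2 = 2.18 × 10^-2 M
pH = −log(2.18 × 10^-2) = 1.66

pH = 1.66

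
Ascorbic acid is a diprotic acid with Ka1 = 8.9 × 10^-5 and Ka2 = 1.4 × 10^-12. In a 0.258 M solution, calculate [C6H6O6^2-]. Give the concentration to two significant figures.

First ionization gives [H+] ≈ [HC6H6O6-] = 4.79 × 10^-3 M.
Second step: Ka2 = [H+][C6H6O6^2-]/[HC6H6O6-] ≈ [C6H6O6^2-] (since [H+] ≈ [HC6H6O6-]).
So [C6H6O6^2-] ≈ Ka2.

1.4 × 10^-12 M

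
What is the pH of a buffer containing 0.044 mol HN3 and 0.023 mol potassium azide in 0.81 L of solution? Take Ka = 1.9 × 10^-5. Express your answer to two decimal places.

pH = 4.44

pKa = −log(1.9 × 10^-5) = 4.721
Using pH = pKa + log([base]/[acid]) with [base]/[acid] = 0.023/0.044:
pH = 4.721 + (-0.282) = 4.44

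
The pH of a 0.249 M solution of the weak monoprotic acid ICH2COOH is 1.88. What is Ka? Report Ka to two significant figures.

[H+] = 10^(-1.88) = 1.32 × 10^-2 M
At equilibrium [HA] = 0.249 − 1.32 × 10^-2 = 2.36 × 10^-1 M
Ka = [H+][A-]/[HA] = (1.32 × 10^-2)² / 2.36 × 10^-1 = 7.4 × 10^-4

Ka = 7.4 × 10^-4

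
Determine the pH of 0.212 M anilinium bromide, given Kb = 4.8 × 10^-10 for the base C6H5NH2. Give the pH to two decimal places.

C6H5NH3+ is the conjugate acid of the weak base C6H5NH2.
Ka = Kw/Kb = 1.0×10^-14 / 4.8 × 10^-10 = 2.08 × 10^-5
From the ICE table, Ka = [H+]²/(0.212 − [H+]) = 2.08 × 10^-5.
Since Ka ≪ C₀, [H+] ≈ √(Ka·C₀) = 2.10 × 10^-3 M.
([H+]/C₀ = 0.99% < 5%, so the approximation holds.)
pH = −log(2.10 × 10^-3) = 2.68

pH = 2.68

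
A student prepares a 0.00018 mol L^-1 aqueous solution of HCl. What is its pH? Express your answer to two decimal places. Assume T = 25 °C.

HCl is a strong acid and dissociates completely, so [H+] = 0.00018 M.
pH = -log(0.00018) = 3.74

pH = 3.74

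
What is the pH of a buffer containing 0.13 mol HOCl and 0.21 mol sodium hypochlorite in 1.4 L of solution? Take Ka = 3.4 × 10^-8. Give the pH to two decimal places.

pKa = −log(3.4 × 10^-8) = 7.469
Henderson–Hasselbalch: pH = pKa + log([OCl-]/[HOCl]) = 7.469 + log(0.21/0.13)
pH = 7.469 + (+0.208) = 7.68

pH = 7.68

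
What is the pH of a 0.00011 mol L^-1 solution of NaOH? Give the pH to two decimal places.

NaOH is a strong base; [OH-] = 0.00011 M.
pOH = -log(0.00011) = 3.96
pH = 14.00 - 3.96 = 10.04

pH = 10.04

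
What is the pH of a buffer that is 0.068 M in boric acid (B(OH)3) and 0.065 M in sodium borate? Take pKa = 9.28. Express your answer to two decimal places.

pH = 9.26

pH = pKa + log([A⁻]/[HA]) = 9.28 + log(0.065/0.068)
pH = 9.28 + (-0.020) = 9.26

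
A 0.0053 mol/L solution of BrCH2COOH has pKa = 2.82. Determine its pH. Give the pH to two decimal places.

BrCH2COOH ⇌ BrCH2COO- + H+
Ka = 10^(−2.82) = 1.51 × 10^-3
Ka = x²/(0.0053 − x) = 1.51 × 10^-3
The 5% rule fails; solving x² + Ka·x − Ka·C₀ = 0 exactly:
x = [−0.00151 + √(0.00151² + 3.2e-05)]/2 = 2.17 × 10^-3 M
pH = −log(2.17 × 10^-3) = 2.66

pH = 2.66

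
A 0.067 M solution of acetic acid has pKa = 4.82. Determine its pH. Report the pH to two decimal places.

pH = 3.00

CH3COOH ⇌ CH3COO- + H+
Ka = 10^(−4.82) = 1.51 × 10^-5
Let x = [H+] at equilibrium. Ka = x²/(0.067 − x).
Since Ka ≪ C₀, x ≈ √(Ka·C₀) = 1.01 × 10^-3 M.
Check: 1.5% ionized — well under 5%, approximation valid.
pH = −log[H+] = −log(1.01 × 10^-3) = 3.00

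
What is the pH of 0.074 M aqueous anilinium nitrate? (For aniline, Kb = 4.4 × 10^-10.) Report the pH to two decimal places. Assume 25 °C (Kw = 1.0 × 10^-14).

C6H5NH3+ is the conjugate acid of the weak base C6H5NH2.
Ka = Kw/Kb = 1.0×10^-14 / 4.4 × 10^-10 = 2.27 × 10^-5
Ka = x²/(0.074 − x) = 2.27 × 10^-5
Neglecting x in the denominator: x = √(2.27 × 10^-5 × 0.074) = 1.30 × 10^-3 M
pH = −log[H+] = −log(1.30 × 10^-3) = 2.89

pH = 2.89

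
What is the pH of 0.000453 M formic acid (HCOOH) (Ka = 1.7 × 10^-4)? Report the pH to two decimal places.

HCOOH ⇌ HCOO- + H+
Ka = x²/(0.000453 − x) = 1.7 × 10^-4
x is not negligible relative to C₀; solve x² + 0.00017·x − 7.7e-08 = 0.
x = [−0.00017 + √(0.00017² + 3.08e-07)]/2 = 2.05 × 10^-4 M
pH = −log[H+] = −log(2.05 × 10^-4) = 3.69

pH = 3.69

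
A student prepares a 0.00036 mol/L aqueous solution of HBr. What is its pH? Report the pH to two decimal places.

pH = 3.44

HBr is a strong acid and dissociates completely, so [H+] = 0.00036 M.
pH = -log(0.00036) = 3.44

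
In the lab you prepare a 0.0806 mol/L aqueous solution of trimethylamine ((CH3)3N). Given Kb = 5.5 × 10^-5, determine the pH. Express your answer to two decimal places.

pH = 11.32

(CH3)3N + H2O ⇌ (CH3)3NH+ + OH-
From the ICE table, Kb = [OH-]²/(0.0806 − [OH-]) = 5.5 × 10^-5.
Since Kb ≪ C₀, [OH-] ≈ √(Kb·C₀) = 2.11 × 10^-3 M.
pOH = 2.68, so pH = 14.00 − pOH = 11.32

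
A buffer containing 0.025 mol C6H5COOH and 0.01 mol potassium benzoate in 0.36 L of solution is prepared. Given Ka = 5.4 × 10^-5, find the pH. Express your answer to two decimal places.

pKa = −log(5.4 × 10^-5) = 4.268
Using pH = pKa + log([base]/[acid]) with [base]/[acid] = 0.01/0.025:
pH = 4.268 + (-0.398) = 3.87

pH = 3.87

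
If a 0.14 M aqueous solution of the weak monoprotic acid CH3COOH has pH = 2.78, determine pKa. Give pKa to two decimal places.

[H+] = 10^(-2.78) = 1.66 × 10^-3 M
At equilibrium [HA] = 0.14 − 1.66 × 10^-3 = 1.38 × 10^-1 M
Ka = [H+][A-]/[HA] = (1.66 × 10^-3)² / 1.38 × 10^-1 = 2.00 × 10^-5
pKa = -log(2.00 × 10^-5) = 4.70

pKa = 4.70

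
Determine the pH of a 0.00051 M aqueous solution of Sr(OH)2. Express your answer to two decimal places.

Sr(OH)2 is a strong base (each formula unit releases 2 OH-); [OH-] = 0.00102 M.
pOH = -log(0.00102) = 2.99
pH = 14.00 - 2.99 = 11.01

pH = 11.01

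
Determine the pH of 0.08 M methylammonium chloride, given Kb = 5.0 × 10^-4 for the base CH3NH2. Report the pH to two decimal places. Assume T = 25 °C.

pH = 5.90

CH3NH3+ is the conjugate acid of the weak base CH3NH2.
Ka = Kw/Kb = 1.0×10^-14 / 5.0 × 10^-4 = 2.00 × 10^-11
From the ICE table, Ka = x²/(0.08 − x) = 2.00 × 10^-11.
Since Ka ≪ C₀, x ≈ √(Ka·C₀) = 1.26 × 10^-6 M.
(x/C₀ = 0.0016% < 5%, so the approximation holds.)
pH = −log(1.26 × 10^-6) = 5.90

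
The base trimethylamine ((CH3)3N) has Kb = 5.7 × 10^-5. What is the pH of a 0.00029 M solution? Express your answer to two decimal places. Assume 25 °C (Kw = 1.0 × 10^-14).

(CH3)3N + H2O ⇌ (CH3)3NH+ + OH-
From the ICE table, Kb = x²/(0.00029 − x) = 5.7 × 10^-5.
Here C₀/Kb ≈ 5.09, so the small-x approximation fails. Use the quadratic:
x = [−5.7e-05 + √(5.7e-05² + 6.61e-08)]/2 = 1.03 × 10^-4 M
pOH = −log(1.03 × 10^-4) = 3.99; pH = 14.00 − 3.99 = 10.01

pH = 10.01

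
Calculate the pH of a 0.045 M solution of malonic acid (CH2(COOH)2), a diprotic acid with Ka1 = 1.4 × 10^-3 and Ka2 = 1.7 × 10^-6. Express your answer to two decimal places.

Ka1 ≫ Ka2, so treat the first dissociation as the only significant source of H+.
Ka1 = x²/(0.045 − x) = 1.4 × 10^-3
Solving the quadratic: x = (−Ka1 + √(Ka1² + 4·Ka1·C₀))/2 = 7.27 × 10^-3 M
pH = −log(7.27 × 10^-3) = 2.14

pH = 2.14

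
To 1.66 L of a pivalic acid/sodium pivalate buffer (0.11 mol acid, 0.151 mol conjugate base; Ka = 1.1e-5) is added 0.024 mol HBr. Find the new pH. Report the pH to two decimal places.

After neutralization: n((CH3)3CCOOH) = 0.134 mol, n((CH3)3CCOO-) = 0.127 mol.
pKa = −log(1.1 × 10^-5) = 4.959
pH = pKa + log([A⁻]/[HA]) = 4.959 + log(0.127/0.134) = 4.959 -0.023

pH = 4.94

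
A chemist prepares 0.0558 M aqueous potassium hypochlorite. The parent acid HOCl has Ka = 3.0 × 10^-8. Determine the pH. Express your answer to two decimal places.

pH = 10.13

OCl- is the conjugate base of the weak acid HOCl.
Kb = Kw/Ka = 1.0×10^-14 / 3.0 × 10^-8 = 3.33 × 10^-7
Let x = [OH-] at equilibrium. Kb = x²/(0.0558 − x).
Assume x ≪ 0.0558: x ≈ √(3.33 × 10^-7 × 0.0558) = 1.36 × 10^-4 M
Check: 0.24% ionized — well under 5%, approximation valid.
pOH = −log(1.36 × 10^-4) = 3.87; pH = 14.00 − 3.87 = 10.13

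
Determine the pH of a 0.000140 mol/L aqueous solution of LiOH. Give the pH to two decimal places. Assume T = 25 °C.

pH = 10.15

LiOH is a strong base; [OH-] = 0.00014 M.
pOH = -log(0.00014) = 3.85
pH = 14.00 - 3.85 = 10.15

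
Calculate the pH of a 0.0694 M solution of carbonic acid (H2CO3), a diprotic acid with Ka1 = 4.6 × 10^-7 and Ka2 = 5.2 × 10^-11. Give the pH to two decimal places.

pH = 3.75

Since Ka1 ≫ Ka2, the first ionization dominates [H+].
Ka1 = x²/(0.0694 − x) = 4.6 × 10^-7
x ≈ √(4.6 × 10^-7 × 0.0694) = 1.79 × 10^-4 M
pH = −log(1.79 × 10^-4) = 3.75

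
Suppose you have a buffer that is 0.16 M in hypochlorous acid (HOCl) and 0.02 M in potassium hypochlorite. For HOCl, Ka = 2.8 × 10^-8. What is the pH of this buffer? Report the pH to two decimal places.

pKa = −log(2.8 × 10^-8) = 7.553
Using pH = pKa + log([base]/[acid]) with [base]/[acid] = 0.02/0.16:
pH = 7.553 + (-0.903) = 6.65

pH = 6.65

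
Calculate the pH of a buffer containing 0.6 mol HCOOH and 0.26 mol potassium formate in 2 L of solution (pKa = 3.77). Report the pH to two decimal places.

pH = 3.41

Using pH = pKa + log([base]/[acid]) with [base]/[acid] = 0.26/0.6:
pH = 3.77 + (-0.363) = 3.41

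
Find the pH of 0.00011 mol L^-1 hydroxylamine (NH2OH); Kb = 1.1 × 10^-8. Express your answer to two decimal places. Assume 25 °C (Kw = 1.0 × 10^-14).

pH = 8.04

NH2OH + H2O ⇌ NH3OH+ + OH-
Kb = [OH-]²/(0.00011 − [OH-]) = 1.1 × 10^-8
Since Kb ≪ C₀, [OH-] ≈ √(Kb·C₀) = 1.10 × 10^-6 M.
([OH-]/C₀ = 1% < 5%, so the approximation holds.)
pOH = −log(1.10 × 10^-6) = 5.96; pH = 14.00 − 5.96 = 8.04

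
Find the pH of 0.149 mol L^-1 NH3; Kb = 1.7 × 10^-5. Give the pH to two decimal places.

pH = 11.20

NH3 + H2O ⇌ NH4+ + OH-
Kb = [OH-]²/(0.149 − [OH-]) = 1.7 × 10^-5
Assume [OH-] ≪ 0.149: [OH-] ≈ √(1.7 × 10^-5 × 0.149) = 1.59 × 10^-3 M
Check: 1.1% ionized — well under 5%, approximation valid.
pOH = 2.80, so pH = 14.00 − pOH = 11.20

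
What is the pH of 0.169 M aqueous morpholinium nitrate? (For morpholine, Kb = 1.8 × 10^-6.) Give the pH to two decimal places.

pH = 4.51

C4H8ONH2+ is the conjugate acid of the weak base C4H8ONH.
Ka = Kw/Kb = 1.0×10^-14 / 1.8 × 10^-6 = 5.56 × 10^-9
From the ICE table, Ka = [H+]²/(0.169 − [H+]) = 5.56 × 10^-9.
Assume [H+] ≪ 0.169: [H+] ≈ √(5.56 × 10^-9 × 0.169) = 3.07 × 10^-5 M
pH = −log(3.07 × 10^-5) = 4.51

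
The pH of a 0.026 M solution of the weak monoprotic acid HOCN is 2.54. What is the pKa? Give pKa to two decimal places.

pKa = 3.44

[H+] = 10^(-2.54) = 2.88 × 10^-3 M
At equilibrium [HA] = 0.026 − 2.88 × 10^-3 = 2.31 × 10^-2 M
Ka = [H+][A-]/[HA] = (2.88 × 10^-3)² / 2.31 × 10^-2 = 3.59 × 10^-4
pKa = -log(3.59 × 10^-4) = 3.44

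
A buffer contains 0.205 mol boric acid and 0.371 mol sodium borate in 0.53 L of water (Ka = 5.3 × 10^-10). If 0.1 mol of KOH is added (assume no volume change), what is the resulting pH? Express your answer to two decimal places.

pH = 9.93

After neutralization: n(B(OH)3) = 0.105 mol, n(B(OH)4-) = 0.471 mol.
pKa = −log(5.3 × 10^-10) = 9.276
pH = pKa + log([A⁻]/[HA]) = 9.276 + log(0.471/0.105) = 9.276 +0.652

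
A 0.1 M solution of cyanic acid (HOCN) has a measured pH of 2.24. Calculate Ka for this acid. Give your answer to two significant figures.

[H+] = 10^(-2.24) = 5.75 × 10^-3 M
At equilibrium [HA] = 0.1 − 5.75 × 10^-3 = 9.43 × 10^-2 M
Ka = [H+][A-]/[HA] = (5.75 × 10^-3)² / 9.43 × 10^-2 = 3.5 × 10^-4

Ka = 3.5 × 10^-4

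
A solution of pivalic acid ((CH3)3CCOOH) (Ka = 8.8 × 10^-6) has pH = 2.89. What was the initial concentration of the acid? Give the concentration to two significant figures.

C₀ = 1.9 × 10^-1 M

[H+] = 10^(-2.89) = 1.29 × 10^-3 M = x
Ka = x²/(C₀ − x) ⇒ C₀ = x + x²/Ka
C₀ = 1.29 × 10^-3 + (1.29 × 10^-3)²/(8.8 × 10^-6) = 1.90 × 10^-1 M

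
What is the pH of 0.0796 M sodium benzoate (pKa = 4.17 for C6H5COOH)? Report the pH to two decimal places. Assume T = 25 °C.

pH = 8.54

C6H5COO- is the conjugate base of the weak acid C6H5COOH.
Ka = 10^(−4.17) = 6.76 × 10^-5
Kb = Kw/Ka = 1.0×10^-14 / 6.76 × 10^-5 = 1.48 × 10^-10
From the ICE table, Kb = x²/(0.0796 − x) = 1.48 × 10^-10.
Neglecting x in the denominator: x = √(1.48 × 10^-10 × 0.0796) = 3.43 × 10^-6 M
pOH = 5.46, so pH = 14.00 − pOH = 8.54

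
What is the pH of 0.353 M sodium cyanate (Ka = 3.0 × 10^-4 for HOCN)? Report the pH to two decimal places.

OCN- is the conjugate base of the weak acid HOCN.
Kb = Kw/Ka = 1.0×10^-14 / 3.0 × 10^-4 = 3.33 × 10^-11
Let x = [OH-] at equilibrium. Kb = x²/(0.353 − x).
Neglecting x in the denominator: x = √(3.33 × 10^-11 × 0.353) = 3.43 × 10^-6 M
pOH = 5.46, so pH = 14.00 − pOH = 8.54

pH = 8.54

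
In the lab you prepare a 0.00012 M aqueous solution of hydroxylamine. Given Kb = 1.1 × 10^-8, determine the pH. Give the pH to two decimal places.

NH2OH + H2O ⇌ NH3OH+ + OH-
Kb = [OH-]²/(0.00012 − [OH-]) = 1.1 × 10^-8
Since Kb ≪ C₀, [OH-] ≈ √(Kb·C₀) = 1.15 × 10^-6 M.
pOH = −log(1.15 × 10^-6) = 5.94; pH = 14.00 − 5.94 = 8.06

pH = 8.06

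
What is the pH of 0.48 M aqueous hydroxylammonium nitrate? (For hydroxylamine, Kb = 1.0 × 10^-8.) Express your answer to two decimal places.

pH = 3.16

NH3OH+ is the conjugate acid of the weak base NH2OH.
Ka = Kw/Kb = 1.0×10^-14 / 1.0 × 10^-8 = 1.00 × 10^-6
Ka = x²/(0.48 − x) = 1.00 × 10^-6
Assume x ≪ 0.48: x ≈ √(1.00 × 10^-6 × 0.48) = 6.93 × 10^-4 M
(x/C₀ = 0.14% < 5%, so the approximation holds.)
pH = −log(6.93 × 10^-4) = 3.16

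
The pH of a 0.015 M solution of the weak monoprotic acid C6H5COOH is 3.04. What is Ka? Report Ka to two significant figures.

[H+] = 10^(-3.04) = 9.12 × 10^-4 M
At equilibrium [HA] = 0.015 − 9.12 × 10^-4 = 1.41 × 10^-2 M
Ka = [H+][A-]/[HA] = (9.12 × 10^-4)² / 1.41 × 10^-2 = 5.9 × 10^-5

Ka = 5.9 × 10^-5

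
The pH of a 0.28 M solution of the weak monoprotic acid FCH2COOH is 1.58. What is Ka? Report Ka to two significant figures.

Ka = 2.7 × 10^-3

[H+] = 10^(-1.58) = 2.63 × 10^-2 M
At equilibrium [HA] = 0.28 − 2.63 × 10^-2 = 2.54 × 10^-1 M
Ka = [H+][A-]/[HA] = (2.63 × 10^-2)² / 2.54 × 10^-1 = 2.7 × 10^-3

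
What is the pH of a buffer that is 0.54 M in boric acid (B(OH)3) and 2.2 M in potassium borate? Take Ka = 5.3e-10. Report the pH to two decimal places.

pKa = −log(5.3 × 10^-10) = 9.276
Henderson–Hasselbalch: pH = pKa + log([B(OH)4-]/[B(OH)3]) = 9.276 + log(2.2/0.54)
pH = 9.276 + (+0.610) = 9.89

pH = 9.89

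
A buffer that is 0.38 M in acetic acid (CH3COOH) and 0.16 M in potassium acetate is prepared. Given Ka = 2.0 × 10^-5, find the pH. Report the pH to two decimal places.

pH = 4.32

pKa = −log(2.0 × 10^-5) = 4.699
Using pH = pKa + log([base]/[acid]) with [base]/[acid] = 0.16/0.38:
pH = 4.699 + (-0.376) = 4.32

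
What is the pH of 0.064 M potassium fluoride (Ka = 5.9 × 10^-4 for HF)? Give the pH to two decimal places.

F- is the conjugate base of the weak acid HF.
Kb = Kw/Ka = 1.0×10^-14 / 5.9 × 10^-4 = 1.69 × 10^-11
From the ICE table, Kb = [OH-]²/(0.064 − [OH-]) = 1.69 × 10^-11.
Since Kb ≪ C₀, [OH-] ≈ √(Kb·C₀) = 1.04 × 10^-6 M.
([OH-]/C₀ = 0.0016% < 5%, so the approximation holds.)
pOH = 5.98, so pH = 14.00 − pOH = 8.02

pH = 8.02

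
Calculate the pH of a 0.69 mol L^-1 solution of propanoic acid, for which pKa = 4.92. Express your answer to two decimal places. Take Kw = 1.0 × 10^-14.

pH = 2.54

CH3CH2COOH ⇌ CH3CH2COO- + H+
Ka = 10^(−4.92) = 1.20 × 10^-5
From the ICE table, Ka = x²/(0.69 − x) = 1.20 × 10^-5.
Neglecting x in the denominator: x = √(1.20 × 10^-5 × 0.69) = 2.88 × 10^-3 M
pH = −log(2.88 × 10^-3) = 2.54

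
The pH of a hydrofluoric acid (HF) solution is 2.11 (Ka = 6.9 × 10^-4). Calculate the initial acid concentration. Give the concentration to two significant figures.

C₀ = 9.5 × 10^-2 M

[H+] = 10^(-2.11) = 7.76 × 10^-3 M = x
Ka = x²/(C₀ − x) ⇒ C₀ = x + x²/Ka
C₀ = 7.76 × 10^-3 + (7.76 × 10^-3)²/(6.9 × 10^-4) = 9.50 × 10^-2 M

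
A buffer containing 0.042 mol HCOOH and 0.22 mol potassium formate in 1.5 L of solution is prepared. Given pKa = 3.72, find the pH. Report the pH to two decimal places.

Using pH = pKa + log([base]/[acid]) with [base]/[acid] = 0.22/0.042:
pH = 3.72 + (+0.719) = 4.44

pH = 4.44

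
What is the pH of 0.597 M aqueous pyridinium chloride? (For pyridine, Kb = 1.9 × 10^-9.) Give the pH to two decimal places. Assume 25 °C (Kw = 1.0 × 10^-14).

pH = 2.75

C5H5NH+ is the conjugate acid of the weak base C5H5N.
Ka = Kw/Kb = 1.0×10^-14 / 1.9 × 10^-9 = 5.26 × 10^-6
From the ICE table, Ka = [H+]²/(0.597 − [H+]) = 5.26 × 10^-6.
Neglecting [H+] in the denominator: [H+] = √(5.26 × 10^-6 × 0.597) = 1.77 × 10^-3 M
([H+]/C₀ = 0.3% < 5%, so the approximation holds.)
pH = −log(1.77 × 10^-3) = 2.75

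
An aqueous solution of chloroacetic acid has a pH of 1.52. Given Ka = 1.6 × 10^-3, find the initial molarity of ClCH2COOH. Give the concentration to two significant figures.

[H+] = 10^(-1.52) = 3.02 × 10^-2 M = x
Ka = x²/(C₀ − x) ⇒ C₀ = x + x²/Ka
C₀ = 3.02 × 10^-2 + (3.02 × 10^-2)²/(1.6 × 10^-3) = 6.00 × 10^-1 M

C₀ = 6.0 × 10^-1 M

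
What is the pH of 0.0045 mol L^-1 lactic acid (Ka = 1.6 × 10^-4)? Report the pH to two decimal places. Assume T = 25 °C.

CH3CH(OH)COOH ⇌ CH3CH(OH)COO- + H+
From the ICE table, Ka = x²/(0.0045 − x) = 1.6 × 10^-4.
x is not negligible relative to C₀; solve x² + 0.00016·x − 7.2e-07 = 0.
x = [−0.00016 + √(0.00016² + 2.88e-06)]/2 = 7.72 × 10^-4 M
pH = −log[H+] = −log(7.72 × 10^-4) = 3.11

pH = 3.11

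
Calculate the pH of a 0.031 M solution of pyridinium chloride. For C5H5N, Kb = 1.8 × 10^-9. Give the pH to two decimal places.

pH = 3.38

C5H5NH+ is the conjugate acid of the weak base C5H5N.
Ka = Kw/Kb = 1.0×10^-14 / 1.8 × 10^-9 = 5.56 × 10^-6
Ka = x²/(0.031 − x) = 5.56 × 10^-6
Since Ka ≪ C₀, x ≈ √(Ka·C₀) = 4.15 × 10^-4 M.
(x/C₀ = 1.3% < 5%, so the approximation holds.)
pH = −log(4.15 × 10^-4) = 3.38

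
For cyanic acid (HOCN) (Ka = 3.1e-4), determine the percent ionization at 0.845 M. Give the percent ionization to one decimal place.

HOCN ⇌ OCN- + H+; let x = [H+] at equilibrium.
x ≈ √(Ka·C₀) = √(3.1 × 10^-4 × 0.845) = 1.62 × 10^-2 M
% ionization = x/C₀ × 100% = 1.62 × 10^-2/0.845 × 100% = 1.9%

1.9%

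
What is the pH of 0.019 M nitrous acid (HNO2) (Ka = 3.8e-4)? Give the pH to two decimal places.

pH = 2.60

HNO2 ⇌ NO2- + H+
From the ICE table, Ka = [H+]²/(0.019 − [H+]) = 3.8 × 10^-4.
The 5% rule fails; solving [H+]² + Ka·[H+] − Ka·C₀ = 0 exactly:
[H+] = (−Ka + √(Ka² + 4·Ka·C₀))/2 = 2.50 × 10^-3 M
pH = −log[H+] = −log(2.50 × 10^-3) = 2.60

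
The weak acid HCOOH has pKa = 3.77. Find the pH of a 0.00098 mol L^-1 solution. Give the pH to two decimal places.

HCOOH ⇌ HCOO- + H+
Ka = 10^(−3.77) = 1.70 × 10^-4
From the ICE table, Ka = [H+]²/(0.00098 − [H+]) = 1.70 × 10^-4.
[H+] is not negligible relative to C₀; solve [H+]² + 0.00017·[H+] − 1.67e-07 = 0.
[H+] = [−0.00017 + √(0.00017² + 6.66e-07)]/2 = 3.32 × 10^-4 M
pH = −log[H+] = −log(3.32 × 10^-4) = 3.48

pH = 3.48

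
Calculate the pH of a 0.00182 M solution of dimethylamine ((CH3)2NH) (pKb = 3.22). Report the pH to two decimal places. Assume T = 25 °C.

(CH3)2NH + H2O ⇌ (CH3)2NH2+ + OH-
Kb = 10^(−3.22) = 6.03 × 10^-4
From the ICE table, Kb = [OH-]²/(0.00182 − [OH-]) = 6.03 × 10^-4.
Here C₀/Kb ≈ 3.02, so the small-[OH-] approximation fails. Use the quadratic:
[OH-] = [−0.000603 + √(0.000603² + 4.39e-06)]/2 = 7.89 × 10^-4 M
pOH = 3.10, so pH = 14.00 − pOH = 10.90

pH = 10.90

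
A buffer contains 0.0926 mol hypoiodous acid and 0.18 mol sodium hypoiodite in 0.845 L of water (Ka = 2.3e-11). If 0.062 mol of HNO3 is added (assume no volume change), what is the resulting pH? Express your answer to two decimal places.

Added H+ converts OI- to HOI: HOI → 0.155 mol, OI- → 0.118 mol.
pKa = −log(2.3 × 10^-11) = 10.638
pH = pKa + log([A⁻]/[HA]) = 10.638 + log(0.118/0.155) = 10.638 -0.118

pH = 10.52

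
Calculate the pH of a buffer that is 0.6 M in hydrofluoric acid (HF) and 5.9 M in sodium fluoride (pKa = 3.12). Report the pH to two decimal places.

Henderson–Hasselbalch: pH = pKa + log([F-]/[HF]) = 3.12 + log(5.9/0.6)
pH = 3.12 + (+0.993) = 4.11

pH = 4.11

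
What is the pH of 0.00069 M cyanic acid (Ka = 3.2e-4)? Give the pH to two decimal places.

HOCN ⇌ OCN- + H+
Ka = x²/(0.00069 − x) = 3.2 × 10^-4
x is not negligible relative to C₀; solve x² + 0.00032·x − 2.21e-07 = 0.
x = (−Ka + √(Ka² + 4·Ka·C₀))/2 = 3.36 × 10^-4 M
pH = −log[H+] = −log(3.36 × 10^-4) = 3.47

pH = 3.47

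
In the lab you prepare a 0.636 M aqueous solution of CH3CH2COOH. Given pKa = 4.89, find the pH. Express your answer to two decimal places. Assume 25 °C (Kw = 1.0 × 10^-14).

CH3CH2COOH ⇌ CH3CH2COO- + H+
Ka = 10^(−4.89) = 1.29 × 10^-5
Ka = x²/(0.636 − x) = 1.29 × 10^-5
Assume x ≪ 0.636: x ≈ √(1.29 × 10^-5 × 0.636) = 2.86 × 10^-3 M
Check: 0.45% ionized — well under 5%, approximation valid.
pH = −log(2.86 × 10^-3) = 2.54

pH = 2.54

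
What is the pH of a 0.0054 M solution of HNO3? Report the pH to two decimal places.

pH = 2.27

HNO3 is a strong acid and dissociates completely, so [H+] = 0.0054 M.
pH = -log(0.0054) = 2.27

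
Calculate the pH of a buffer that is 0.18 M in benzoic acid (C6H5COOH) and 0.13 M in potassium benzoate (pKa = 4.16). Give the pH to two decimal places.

pH = 4.02

pH = pKa + log([A⁻]/[HA]) = 4.16 + log(0.13/0.18)
pH = 4.16 + (-0.141) = 4.02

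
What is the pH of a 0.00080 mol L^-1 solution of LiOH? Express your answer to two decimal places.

pH = 10.90

LiOH is a strong base; [OH-] = 0.0008 M.
pOH = -log(0.0008) = 3.10
pH = 14.00 - 3.10 = 10.90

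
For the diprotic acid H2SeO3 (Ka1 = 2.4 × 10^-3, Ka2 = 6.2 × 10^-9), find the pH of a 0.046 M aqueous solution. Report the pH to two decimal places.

Ka1 ≫ Ka2, so treat the first dissociation as the only significant source of H+.
Ka1 = x²/(0.046 − x) = 2.4 × 10^-3
Solving the quadratic: x = (−Ka1 + √(Ka1² + 4·Ka1·C₀))/2 = 9.38 × 10^-3 M
pH = −log(9.38 × 10^-3) = 2.03

pH = 2.03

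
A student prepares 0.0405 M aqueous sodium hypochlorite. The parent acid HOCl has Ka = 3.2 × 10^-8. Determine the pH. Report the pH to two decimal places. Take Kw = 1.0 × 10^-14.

pH = 10.05

OCl- is the conjugate base of the weak acid HOCl.
Kb = Kw/Ka = 1.0×10^-14 / 3.2 × 10^-8 = 3.12 × 10^-7
Let x = [OH-] at equilibrium. Kb = x²/(0.0405 − x).
Assume x ≪ 0.0405: x ≈ √(3.12 × 10^-7 × 0.0405) = 1.12 × 10^-4 M
pOH = −log(1.12 × 10^-4) = 3.95; pH = 14.00 − 3.95 = 10.05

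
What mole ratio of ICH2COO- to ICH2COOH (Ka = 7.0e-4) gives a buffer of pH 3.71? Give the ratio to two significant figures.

ratio = 3.6

pKa = -log(7.0 × 10^-4) = 3.155
pH = pKa + log(r) ⇒ log(r) = 3.71 − 3.155 = +0.555
r = [ICH2COO-]/[ICH2COOH] = 10^(+0.555) = 3.59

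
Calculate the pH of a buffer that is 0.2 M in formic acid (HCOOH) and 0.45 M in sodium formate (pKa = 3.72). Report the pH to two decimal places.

Henderson–Hasselbalch: pH = pKa + log([HCOO-]/[HCOOH]) = 3.72 + log(0.45/0.2)
pH = 3.72 + (+0.352) = 4.07

pH = 4.07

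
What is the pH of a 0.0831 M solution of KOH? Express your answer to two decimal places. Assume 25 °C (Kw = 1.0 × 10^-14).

KOH is a strong base; [OH-] = 0.0831 M.
pOH = -log(0.0831) = 1.08
pH = 14.00 - 1.08 = 12.92

pH = 12.92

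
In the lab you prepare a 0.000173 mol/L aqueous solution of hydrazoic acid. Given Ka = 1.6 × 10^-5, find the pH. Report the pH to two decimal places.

pH = 4.34

HN3 ⇌ N3- + H+
From the ICE table, Ka = x²/(0.000173 − x) = 1.6 × 10^-5.
The 5% rule fails; solving x² + Ka·x − Ka·C₀ = 0 exactly:
x = (−Ka + √(Ka² + 4·Ka·C₀))/2 = 4.52 × 10^-5 M
pH = −log[H+] = −log(4.52 × 10^-5) = 4.34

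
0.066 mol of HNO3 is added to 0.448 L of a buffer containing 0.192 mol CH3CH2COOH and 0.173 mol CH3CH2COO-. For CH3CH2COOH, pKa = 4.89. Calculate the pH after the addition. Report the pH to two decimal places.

After neutralization: n(CH3CH2COOH) = 0.258 mol, n(CH3CH2COO-) = 0.107 mol.
pH = pKa + log([A⁻]/[HA]) = 4.89 + log(0.107/0.258) = 4.89 -0.382

pH = 4.51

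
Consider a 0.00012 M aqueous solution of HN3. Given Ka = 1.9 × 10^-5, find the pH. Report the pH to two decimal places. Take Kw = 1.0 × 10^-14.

HN3 ⇌ N3- + H+
From the ICE table, Ka = x²/(0.00012 − x) = 1.9 × 10^-5.
The 5% rule fails; solving x² + Ka·x − Ka·C₀ = 0 exactly:
x = (−Ka + √(Ka² + 4·Ka·C₀))/2 = 3.92 × 10^-5 M
pH = −log[H+] = −log(3.92 × 10^-5) = 4.41

pH = 4.41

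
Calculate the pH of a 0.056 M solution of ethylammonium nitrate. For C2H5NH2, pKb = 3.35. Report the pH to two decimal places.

C2H5NH3+ is the conjugate acid of the weak base C2H5NH2.
Kb = 10^(−3.35) = 4.47 × 10^-4
Ka = Kw/Kb = 1.0×10^-14 / 4.47 × 10^-4 = 2.24 × 10^-11
Ka = [H+]²/(0.056 − [H+]) = 2.24 × 10^-11
Neglecting [H+] in the denominator: [H+] = √(2.24 × 10^-11 × 0.056) = 1.12 × 10^-6 M
([H+]/C₀ = 0.002% < 5%, so the approximation holds.)
pH = −log(1.12 × 10^-6) = 5.95

pH = 5.95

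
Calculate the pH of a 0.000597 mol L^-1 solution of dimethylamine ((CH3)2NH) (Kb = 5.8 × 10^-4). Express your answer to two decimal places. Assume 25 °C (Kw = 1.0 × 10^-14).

(CH3)2NH + H2O ⇌ (CH3)2NH2+ + OH-
Let x = [OH-] at equilibrium. Kb = x²/(0.000597 − x).
Here C₀/Kb ≈ 1.03, so the small-x approximation fails. Use the quadratic:
x = [−0.00058 + √(0.00058² + 1.39e-06)]/2 = 3.66 × 10^-4 M
pOH = 3.44, so pH = 14.00 − pOH = 10.56

pH = 10.56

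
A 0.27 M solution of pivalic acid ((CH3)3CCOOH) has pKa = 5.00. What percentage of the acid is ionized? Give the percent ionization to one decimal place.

0.6%

(CH3)3CCOOH ⇌ (CH3)3CCOO- + H+; let x = [H+] at equilibrium.
Ka = 10^(−5.00) = 1.00 × 10^-5
x ≈ √(Ka·C₀) = √(1.00 × 10^-5 × 0.27) = 1.64 × 10^-3 M
% ionization = x/C₀ × 100% = 1.64 × 10^-3/0.27 × 100% = 0.6%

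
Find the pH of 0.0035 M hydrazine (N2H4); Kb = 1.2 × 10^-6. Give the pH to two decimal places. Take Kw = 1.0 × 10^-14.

pH = 9.81

N2H4 + H2O ⇌ N2H5+ + OH-
Kb = x²/(0.0035 − x) = 1.2 × 10^-6
Since Kb ≪ C₀, x ≈ √(Kb·C₀) = 6.48 × 10^-5 M.
pOH = −log(6.48 × 10^-5) = 4.19; pH = 14.00 − 4.19 = 9.81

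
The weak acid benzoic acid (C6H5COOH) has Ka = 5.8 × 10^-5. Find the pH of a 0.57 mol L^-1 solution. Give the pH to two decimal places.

pH = 2.24

C6H5COOH ⇌ C6H5COO- + H+
Ka = [H+]²/(0.57 − [H+]) = 5.8 × 10^-5
Assume [H+] ≪ 0.57: [H+] ≈ √(5.8 × 10^-5 × 0.57) = 5.75 × 10^-3 M
Check: 1% ionized — well under 5%, approximation valid.
pH = −log[H+] = −log(5.75 × 10^-3) = 2.24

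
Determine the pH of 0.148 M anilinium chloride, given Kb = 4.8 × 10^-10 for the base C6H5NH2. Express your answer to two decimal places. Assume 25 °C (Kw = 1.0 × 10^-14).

pH = 2.76

C6H5NH3+ is the conjugate acid of the weak base C6H5NH2.
Ka = Kw/Kb = 1.0×10^-14 / 4.8 × 10^-10 = 2.08 × 10^-5
From the ICE table, Ka = x²/(0.148 − x) = 2.08 × 10^-5.
Assume x ≪ 0.148: x ≈ √(2.08 × 10^-5 × 0.148) = 1.75 × 10^-3 M
(x/C₀ = 1.2% < 5%, so the approximation holds.)
pH = −log[H+] = −log(1.75 × 10^-3) = 2.76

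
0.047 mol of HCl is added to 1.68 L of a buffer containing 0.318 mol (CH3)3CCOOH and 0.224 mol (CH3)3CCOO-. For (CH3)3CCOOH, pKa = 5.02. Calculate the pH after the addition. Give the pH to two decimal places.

pH = 4.71

After neutralization: n((CH3)3CCOOH) = 0.365 mol, n((CH3)3CCOO-) = 0.177 mol.
Henderson–Hasselbalch with mole ratio 0.177/0.365: pH = 5.02 + (-0.314)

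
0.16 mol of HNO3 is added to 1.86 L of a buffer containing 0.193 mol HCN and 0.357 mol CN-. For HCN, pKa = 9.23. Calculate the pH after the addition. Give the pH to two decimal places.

Added H+ converts CN- to HCN: HCN → 0.353 mol, CN- → 0.197 mol.
Henderson–Hasselbalch with mole ratio 0.197/0.353: pH = 9.23 + (-0.253)

pH = 8.98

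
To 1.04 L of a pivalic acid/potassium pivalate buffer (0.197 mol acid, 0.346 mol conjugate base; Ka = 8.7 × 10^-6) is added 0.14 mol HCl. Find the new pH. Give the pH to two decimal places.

After neutralization: n((CH3)3CCOOH) = 0.337 mol, n((CH3)3CCOO-) = 0.206 mol.
pKa = −log(8.7 × 10^-6) = 5.060
pH = pKa + log([A⁻]/[HA]) = 5.060 + log(0.206/0.337) = 5.060 -0.214

pH = 4.85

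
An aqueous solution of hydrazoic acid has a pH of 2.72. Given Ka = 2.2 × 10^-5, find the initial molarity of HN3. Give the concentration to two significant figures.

C₀ = 1.7 × 10^-1 M

[H+] = 10^(-2.72) = 1.91 × 10^-3 M = x
Ka = x²/(C₀ − x) ⇒ C₀ = x + x²/Ka
C₀ = 1.91 × 10^-3 + (1.91 × 10^-3)²/(2.2 × 10^-5) = 1.68 × 10^-1 M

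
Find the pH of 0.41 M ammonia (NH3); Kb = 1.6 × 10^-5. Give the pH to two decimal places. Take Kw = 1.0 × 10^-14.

pH = 11.41

NH3 + H2O ⇌ NH4+ + OH-
From the ICE table, Kb = [OH-]²/(0.41 − [OH-]) = 1.6 × 10^-5.
Since Kb ≪ C₀, [OH-] ≈ √(Kb·C₀) = 2.56 × 10^-3 M.
pOH = −log(2.56 × 10^-3) = 2.59; pH = 14.00 − 2.59 = 11.41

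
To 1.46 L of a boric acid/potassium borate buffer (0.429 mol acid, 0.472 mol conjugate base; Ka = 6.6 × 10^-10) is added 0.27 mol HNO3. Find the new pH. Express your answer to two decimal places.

Added H+ converts B(OH)4- to B(OH)3: B(OH)3 → 0.699 mol, B(OH)4- → 0.202 mol.
pKa = −log(6.6 × 10^-10) = 9.180
Henderson–Hasselbalch with mole ratio 0.202/0.699: pH = 9.180 + (-0.539)

pH = 8.64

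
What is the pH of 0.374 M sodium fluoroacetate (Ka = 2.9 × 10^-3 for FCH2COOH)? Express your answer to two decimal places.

pH = 8.06

FCH2COO- is the conjugate base of the weak acid FCH2COOH.
Kb = Kw/Ka = 1.0×10^-14 / 2.9 × 10^-3 = 3.45 × 10^-12
From the ICE table, Kb = [OH-]²/(0.374 − [OH-]) = 3.45 × 10^-12.
Neglecting [OH-] in the denominator: [OH-] = √(3.45 × 10^-12 × 0.374) = 1.14 × 10^-6 M
Check: 0.0003% ionized — well under 5%, approximation valid.
pOH = −log(1.14 × 10^-6) = 5.94; pH = 14.00 − 5.94 = 8.06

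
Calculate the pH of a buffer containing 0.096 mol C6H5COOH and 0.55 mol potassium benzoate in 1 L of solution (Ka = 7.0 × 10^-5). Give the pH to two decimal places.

pH = 4.91

pKa = −log(7.0 × 10^-5) = 4.155
pH = pKa + log([A⁻]/[HA]) = 4.155 + log(0.55/0.096)
pH = 4.155 + (+0.758) = 4.91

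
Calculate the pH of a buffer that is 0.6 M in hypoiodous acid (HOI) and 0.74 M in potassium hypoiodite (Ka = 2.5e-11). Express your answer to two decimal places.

pH = 10.69

pKa = −log(2.5 × 10^-11) = 10.602
pH = pKa + log([A⁻]/[HA]) = 10.602 + log(0.74/0.6)
pH = 10.602 + (+0.091) = 10.69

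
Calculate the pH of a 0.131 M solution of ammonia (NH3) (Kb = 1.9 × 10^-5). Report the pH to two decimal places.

pH = 11.20

NH3 + H2O ⇌ NH4+ + OH-
From the ICE table, Kb = [OH-]²/(0.131 − [OH-]) = 1.9 × 10^-5.
Since Kb ≪ C₀, [OH-] ≈ √(Kb·C₀) = 1.58 × 10^-3 M.
pOH = 2.80, so pH = 14.00 − pOH = 11.20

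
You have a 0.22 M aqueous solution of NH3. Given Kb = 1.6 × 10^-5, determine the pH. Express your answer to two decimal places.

pH = 11.27

NH3 + H2O ⇌ NH4+ + OH-
From the ICE table, Kb = [OH-]²/(0.22 − [OH-]) = 1.6 × 10^-5.
Neglecting [OH-] in the denominator: [OH-] = √(1.6 × 10^-5 × 0.22) = 1.88 × 10^-3 M
Check: 0.85% ionized — well under 5%, approximation valid.
pOH = 2.73, so pH = 14.00 − pOH = 11.27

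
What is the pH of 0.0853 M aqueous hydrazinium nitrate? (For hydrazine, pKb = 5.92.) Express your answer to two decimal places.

pH = 4.57

N2H5+ is the conjugate acid of the weak base N2H4.
Kb = 10^(−5.92) = 1.20 × 10^-6
Ka = Kw/Kb = 1.0×10^-14 / 1.20 × 10^-6 = 8.33 × 10^-9
Ka = x²/(0.0853 − x) = 8.33 × 10^-9
Assume x ≪ 0.0853: x ≈ √(8.33 × 10^-9 × 0.0853) = 2.67 × 10^-5 M
Check: 0.031% ionized — well under 5%, approximation valid.
pH = −log(2.67 × 10^-5) = 4.57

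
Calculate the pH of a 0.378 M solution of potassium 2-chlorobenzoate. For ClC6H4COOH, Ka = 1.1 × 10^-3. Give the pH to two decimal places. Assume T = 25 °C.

pH = 8.27

ClC6H4COO- is the conjugate base of the weak acid ClC6H4COOH.
Kb = Kw/Ka = 1.0×10^-14 / 1.1 × 10^-3 = 9.09 × 10^-12
Kb = [OH-]²/(0.378 − [OH-]) = 9.09 × 10^-12
Since Kb ≪ C₀, [OH-] ≈ √(Kb·C₀) = 1.85 × 10^-6 M.
Check: 0.00049% ionized — well under 5%, approximation valid.
pOH = −log(1.85 × 10^-6) = 5.73; pH = 14.00 − 5.73 = 8.27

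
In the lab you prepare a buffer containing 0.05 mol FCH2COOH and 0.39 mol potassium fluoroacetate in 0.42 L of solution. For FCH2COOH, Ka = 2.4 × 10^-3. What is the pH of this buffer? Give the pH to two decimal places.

pH = 3.51

pKa = −log(2.4 × 10^-3) = 2.620
pH = pKa + log([A⁻]/[HA]) = 2.620 + log(0.39/0.05)
pH = 2.620 + (+0.892) = 3.51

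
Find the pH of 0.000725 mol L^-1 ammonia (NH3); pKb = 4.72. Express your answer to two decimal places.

NH3 + H2O ⇌ NH4+ + OH-
Kb = 10^(−4.72) = 1.91 × 10^-5
Kb = x²/(0.000725 − x) = 1.91 × 10^-5
x is not negligible relative to C₀; solve x² + 1.91e-05·x − 1.38e-08 = 0.
x = (−Kb + √(Kb² + 4·Kb·C₀))/2 = 1.09 × 10^-4 M
pOH = −log(1.09 × 10^-4) = 3.96; pH = 14.00 − 3.96 = 10.04

pH = 10.04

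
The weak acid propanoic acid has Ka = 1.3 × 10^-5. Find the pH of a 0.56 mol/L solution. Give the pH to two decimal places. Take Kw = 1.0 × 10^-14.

pH = 2.57

CH3CH2COOH ⇌ CH3CH2COO- + H+
Ka = [H+]²/(0.56 − [H+]) = 1.3 × 10^-5
Neglecting [H+] in the denominator: [H+] = √(1.3 × 10^-5 × 0.56) = 2.70 × 10^-3 M
pH = −log(2.70 × 10^-3) = 2.57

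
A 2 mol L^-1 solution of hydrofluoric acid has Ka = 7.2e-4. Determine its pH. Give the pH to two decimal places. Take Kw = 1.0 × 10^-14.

HF ⇌ F- + H+
From the ICE table, Ka = x²/(2 − x) = 7.2 × 10^-4.
Assume x ≪ 2: x ≈ √(7.2 × 10^-4 × 2) = 3.79 × 10^-2 M
Check: 1.9% ionized — well under 5%, approximation valid.
pH = −log(3.79 × 10^-2) = 1.42

pH = 1.42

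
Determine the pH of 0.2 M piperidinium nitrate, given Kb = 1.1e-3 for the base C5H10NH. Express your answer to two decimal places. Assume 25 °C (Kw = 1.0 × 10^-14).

C5H10NH2+ is the conjugate acid of the weak base C5H10NH.
Ka = Kw/Kb = 1.0×10^-14 / 1.1 × 10^-3 = 9.09 × 10^-12
Let x = [H+] at equilibrium. Ka = x²/(0.2 − x).
Since Ka ≪ C₀, x ≈ √(Ka·C₀) = 1.35 × 10^-6 M.
Check: 0.00067% ionized — well under 5%, approximation valid.
pH = −log(1.35 × 10^-6) = 5.87

pH = 5.87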